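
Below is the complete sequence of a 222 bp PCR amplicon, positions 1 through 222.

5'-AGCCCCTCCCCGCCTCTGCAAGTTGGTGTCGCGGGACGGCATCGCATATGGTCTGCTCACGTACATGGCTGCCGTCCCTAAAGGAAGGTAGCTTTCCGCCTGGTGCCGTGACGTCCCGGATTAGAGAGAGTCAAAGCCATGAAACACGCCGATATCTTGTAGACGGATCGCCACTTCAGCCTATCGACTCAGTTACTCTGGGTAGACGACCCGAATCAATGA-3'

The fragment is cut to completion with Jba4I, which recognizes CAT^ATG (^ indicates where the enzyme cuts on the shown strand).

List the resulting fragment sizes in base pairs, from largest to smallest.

The Jba4I site (CATATG) starts at position 45.
Jba4I cuts after base 3 of each site, so after position 47.
Linear molecule, 1 cut → 2 fragments:
  1–47 → 47 bp
  48–222 → 175 bp
Sorted largest to smallest: 175, 47 bp.

175, 47 bp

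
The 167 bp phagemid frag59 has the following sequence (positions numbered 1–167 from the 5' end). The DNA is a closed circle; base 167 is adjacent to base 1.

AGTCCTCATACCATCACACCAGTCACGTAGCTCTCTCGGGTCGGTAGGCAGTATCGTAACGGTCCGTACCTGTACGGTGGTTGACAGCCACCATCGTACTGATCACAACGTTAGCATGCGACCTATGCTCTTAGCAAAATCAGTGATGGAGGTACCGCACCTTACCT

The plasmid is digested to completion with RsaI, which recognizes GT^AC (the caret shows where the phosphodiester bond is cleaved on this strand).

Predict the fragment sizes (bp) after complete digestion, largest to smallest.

RsaI sites (GTAC) start at positions 66, 72, 96, 152.
RsaI cuts after base 2 of each site, so after positions 67, 73, 97, 153.
Circular molecule, 4 cuts → 4 fragments:
  68–73 → 6 bp
  74–97 → 24 bp
  98–153 → 56 bp
  154–167 then 1–67 → 14 + 67 = 81 bp
Sorted largest to smallest: 81, 56, 24, 6 bp.

81, 56, 24, 6 bp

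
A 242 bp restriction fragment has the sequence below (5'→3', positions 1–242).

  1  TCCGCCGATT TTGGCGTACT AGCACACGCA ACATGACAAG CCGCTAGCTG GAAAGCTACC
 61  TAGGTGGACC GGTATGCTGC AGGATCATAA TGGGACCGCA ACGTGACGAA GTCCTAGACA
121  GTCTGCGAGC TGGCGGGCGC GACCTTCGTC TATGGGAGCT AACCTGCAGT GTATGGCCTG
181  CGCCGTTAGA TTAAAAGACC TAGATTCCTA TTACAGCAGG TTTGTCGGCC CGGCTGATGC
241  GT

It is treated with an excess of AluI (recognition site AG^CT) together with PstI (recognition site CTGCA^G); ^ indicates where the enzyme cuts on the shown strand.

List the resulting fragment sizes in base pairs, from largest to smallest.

AluI sites (AGCT) start at positions 46, 54, 128, 157.
AluI cuts after base 2 of each site, so after positions 47, 55, 129, 158.
PstI sites (CTGCAG) start at positions 77, 164.
PstI cuts after base 5 of each site (before the last base), so after positions 81, 168.
Combined cut positions: 47, 55, 81, 129, 158, 168.
Linear molecule, 6 cuts → 7 fragments:
  1–47 → 47 bp
  48–55 → 8 bp
  56–81 → 26 bp
  82–129 → 48 bp
  130–158 → 29 bp
  159–168 → 10 bp
  169–242 → 74 bp
Sorted largest to smallest: 74, 48, 47, 29, 26, 10, 8 bp.

74, 48, 47, 29, 26, 10, 8 bp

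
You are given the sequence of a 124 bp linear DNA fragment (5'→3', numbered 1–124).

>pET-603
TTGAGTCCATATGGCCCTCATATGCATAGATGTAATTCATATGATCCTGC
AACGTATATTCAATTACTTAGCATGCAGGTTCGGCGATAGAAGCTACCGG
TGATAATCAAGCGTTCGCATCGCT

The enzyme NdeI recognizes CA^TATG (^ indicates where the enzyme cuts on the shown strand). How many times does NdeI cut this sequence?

3

CATATG occurs starting at positions 8, 19, 38.
NdeI cuts at 3 sites.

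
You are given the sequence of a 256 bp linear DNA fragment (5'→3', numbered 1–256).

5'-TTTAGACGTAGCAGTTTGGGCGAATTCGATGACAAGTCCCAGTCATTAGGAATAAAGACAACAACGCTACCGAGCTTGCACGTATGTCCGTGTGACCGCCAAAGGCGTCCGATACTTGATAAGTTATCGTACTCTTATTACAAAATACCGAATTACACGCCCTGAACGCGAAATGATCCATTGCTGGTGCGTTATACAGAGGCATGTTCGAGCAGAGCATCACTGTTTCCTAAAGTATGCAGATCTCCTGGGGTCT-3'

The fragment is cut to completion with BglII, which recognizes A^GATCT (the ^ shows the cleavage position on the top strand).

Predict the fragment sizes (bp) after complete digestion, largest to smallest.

The BglII site (AGATCT) starts at position 241.
BglII cuts after the first base of each site, so after position 241.
Linear molecule, 1 cut → 2 fragments:
  1–241 → 241 bp
  242–256 → 15 bp
Sorted largest to smallest: 241, 15 bp.

241, 15 bp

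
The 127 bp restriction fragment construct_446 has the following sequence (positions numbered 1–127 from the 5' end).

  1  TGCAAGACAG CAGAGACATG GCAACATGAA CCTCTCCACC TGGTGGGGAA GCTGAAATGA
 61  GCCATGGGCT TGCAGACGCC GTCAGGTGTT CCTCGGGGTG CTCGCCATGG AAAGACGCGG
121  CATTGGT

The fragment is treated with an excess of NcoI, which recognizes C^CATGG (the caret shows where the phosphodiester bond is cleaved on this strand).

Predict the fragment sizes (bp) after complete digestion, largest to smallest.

NcoI sites (CCATGG) start at positions 62, 105.
NcoI cuts after the first base of each site, so after positions 62, 105.
Linear molecule, 2 cuts → 3 fragments:
  1–62 → 62 bp
  63–105 → 43 bp
  106–127 → 22 bp
Sorted largest to smallest: 62, 43, 22 bp.

62, 43, 22 bp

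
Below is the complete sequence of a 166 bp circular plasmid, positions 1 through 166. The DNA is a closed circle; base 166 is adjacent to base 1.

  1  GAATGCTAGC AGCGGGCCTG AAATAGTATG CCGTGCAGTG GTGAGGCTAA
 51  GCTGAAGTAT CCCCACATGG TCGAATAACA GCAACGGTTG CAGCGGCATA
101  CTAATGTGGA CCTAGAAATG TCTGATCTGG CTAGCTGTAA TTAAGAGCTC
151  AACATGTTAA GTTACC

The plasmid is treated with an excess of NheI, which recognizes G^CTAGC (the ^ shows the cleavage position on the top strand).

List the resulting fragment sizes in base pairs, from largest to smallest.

NheI sites (GCTAGC) start at positions 5, 130.
NheI cuts after the first base of each site, so after positions 5, 130.
Circular molecule, 2 cuts → 2 fragments:
  6–130 → 125 bp
  131–166 then 1–5 → 36 + 5 = 41 bp
Sorted largest to smallest: 125, 41 bp.

125, 41 bp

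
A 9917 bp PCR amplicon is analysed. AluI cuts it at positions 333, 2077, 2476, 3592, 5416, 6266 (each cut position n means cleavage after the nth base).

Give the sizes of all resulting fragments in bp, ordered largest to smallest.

Linear molecule, 6 cuts → 7 fragments:
  333 − 0 = 333 bp
  2077 − 333 = 1744 bp
  2476 − 2077 = 399 bp
  3592 − 2476 = 1116 bp
  5416 − 3592 = 1824 bp
  6266 − 5416 = 850 bp
  9917 − 6266 = 3651 bp
Sorted largest to smallest: 3651, 1824, 1744, 1116, 850, 399, 333 bp.

3651, 1824, 1744, 1116, 850, 399, 333 bp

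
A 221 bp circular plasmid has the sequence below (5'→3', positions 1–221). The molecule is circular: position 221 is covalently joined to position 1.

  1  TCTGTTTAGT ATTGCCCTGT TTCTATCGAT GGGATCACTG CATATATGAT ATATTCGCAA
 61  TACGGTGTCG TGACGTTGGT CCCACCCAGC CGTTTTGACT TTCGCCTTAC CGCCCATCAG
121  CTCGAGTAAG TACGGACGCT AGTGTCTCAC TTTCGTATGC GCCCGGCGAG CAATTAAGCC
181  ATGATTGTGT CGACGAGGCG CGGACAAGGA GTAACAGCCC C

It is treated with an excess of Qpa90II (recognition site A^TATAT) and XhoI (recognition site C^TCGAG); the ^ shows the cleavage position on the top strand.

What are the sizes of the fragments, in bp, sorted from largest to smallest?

142, 72, 7 bp

Qpa90II sites (ATATAT) start at positions 42, 49.
Qpa90II cuts after the first base of each site, so after positions 42, 49.
The XhoI site (CTCGAG) starts at position 121.
XhoI cuts after the first base of each site, so after position 121.
Combined cut positions: 42, 49, 121.
Circular molecule, 3 cuts → 3 fragments:
  43–49 → 7 bp
  50–121 → 72 bp
  122–221 then 1–42 → 100 + 42 = 142 bp
Sorted largest to smallest: 142, 72, 7 bp.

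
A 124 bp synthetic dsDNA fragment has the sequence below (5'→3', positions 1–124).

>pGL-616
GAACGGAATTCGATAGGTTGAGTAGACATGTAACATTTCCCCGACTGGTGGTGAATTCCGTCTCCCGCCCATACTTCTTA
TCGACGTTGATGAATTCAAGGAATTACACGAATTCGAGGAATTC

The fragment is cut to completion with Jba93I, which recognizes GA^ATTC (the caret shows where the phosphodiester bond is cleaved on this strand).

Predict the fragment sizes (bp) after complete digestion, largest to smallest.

47, 39, 18, 9, 7, 4 bp

Jba93I sites (GAATTC) start at positions 6, 53, 92, 110, 119.
Jba93I cuts after base 2 of each site, so after positions 7, 54, 93, 111, 120.
Linear molecule, 5 cuts → 6 fragments:
  1–7 → 7 bp
  8–54 → 47 bp
  55–93 → 39 bp
  94–111 → 18 bp
  112–120 → 9 bp
  121–124 → 4 bp
Sorted largest to smallest: 47, 39, 18, 9, 7, 4 bp.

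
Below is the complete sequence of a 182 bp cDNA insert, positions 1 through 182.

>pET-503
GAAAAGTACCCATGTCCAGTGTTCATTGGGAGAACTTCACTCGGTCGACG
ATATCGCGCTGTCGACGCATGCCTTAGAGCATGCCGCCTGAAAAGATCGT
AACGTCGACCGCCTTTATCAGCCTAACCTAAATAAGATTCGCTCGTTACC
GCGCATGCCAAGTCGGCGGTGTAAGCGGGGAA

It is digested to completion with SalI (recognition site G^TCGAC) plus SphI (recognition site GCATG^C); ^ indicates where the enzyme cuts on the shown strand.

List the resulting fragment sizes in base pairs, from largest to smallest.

SalI sites (GTCGAC) start at positions 44, 61, 104.
SalI cuts after the first base of each site, so after positions 44, 61, 104.
SphI sites (GCATGC) start at positions 67, 79, 153.
SphI cuts after base 5 of each site (before the last base), so after positions 71, 83, 157.
Combined cut positions: 44, 61, 71, 83, 104, 157.
Linear molecule, 6 cuts → 7 fragments:
  1–44 → 44 bp
  45–61 → 17 bp
  62–71 → 10 bp
  72–83 → 12 bp
  84–104 → 21 bp
  105–157 → 53 bp
  158–182 → 25 bp
Sorted largest to smallest: 53, 44, 25, 21, 17, 12, 10 bp.

53, 44, 25, 21, 17, 12, 10 bp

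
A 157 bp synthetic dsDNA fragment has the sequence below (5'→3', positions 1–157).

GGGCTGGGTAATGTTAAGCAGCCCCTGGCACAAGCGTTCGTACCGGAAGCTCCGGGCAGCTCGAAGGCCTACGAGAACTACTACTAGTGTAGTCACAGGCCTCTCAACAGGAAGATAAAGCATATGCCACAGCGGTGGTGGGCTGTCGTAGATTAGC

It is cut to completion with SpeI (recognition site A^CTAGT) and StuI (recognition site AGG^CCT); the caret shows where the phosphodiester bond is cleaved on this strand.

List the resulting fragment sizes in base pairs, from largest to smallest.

67, 58, 16, 16 bp

The SpeI site (ACTAGT) starts at position 83.
SpeI cuts after the first base of each site, so after position 83.
StuI sites (AGGCCT) start at positions 65, 97.
StuI cuts after base 3 of each site, so after positions 67, 99.
Combined cut positions: 67, 83, 99.
Linear molecule, 3 cuts → 4 fragments:
  1–67 → 67 bp
  68–83 → 16 bp
  84–99 → 16 bp
  100–157 → 58 bp
Sorted largest to smallest: 67, 58, 16, 16 bp.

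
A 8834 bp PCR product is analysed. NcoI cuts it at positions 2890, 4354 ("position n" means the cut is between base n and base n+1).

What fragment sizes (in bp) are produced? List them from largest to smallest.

4480, 2890, 1464 bp

Linear molecule, 2 cuts → 3 fragments:
  2890 − 0 = 2890 bp
  4354 − 2890 = 1464 bp
  8834 − 4354 = 4480 bp
Sorted largest to smallest: 4480, 2890, 1464 bp.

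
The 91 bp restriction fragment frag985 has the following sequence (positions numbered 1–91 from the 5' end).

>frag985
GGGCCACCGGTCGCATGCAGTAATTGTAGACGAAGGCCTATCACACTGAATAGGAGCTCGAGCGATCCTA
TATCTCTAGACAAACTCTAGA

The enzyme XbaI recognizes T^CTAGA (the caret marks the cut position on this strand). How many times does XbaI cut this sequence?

2

TCTAGA occurs starting at positions 75, 86.
XbaI cuts at 2 sites.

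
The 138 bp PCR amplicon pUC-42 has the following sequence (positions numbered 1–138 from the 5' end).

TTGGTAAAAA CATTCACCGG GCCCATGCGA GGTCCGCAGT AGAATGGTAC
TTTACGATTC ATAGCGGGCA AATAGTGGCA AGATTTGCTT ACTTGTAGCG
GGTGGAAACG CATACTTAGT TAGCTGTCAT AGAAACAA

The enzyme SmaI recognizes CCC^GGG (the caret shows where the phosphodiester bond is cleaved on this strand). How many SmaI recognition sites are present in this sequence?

No occurrence of CCCGGG is present in the sequence.
SmaI does not cut: 0 sites.

0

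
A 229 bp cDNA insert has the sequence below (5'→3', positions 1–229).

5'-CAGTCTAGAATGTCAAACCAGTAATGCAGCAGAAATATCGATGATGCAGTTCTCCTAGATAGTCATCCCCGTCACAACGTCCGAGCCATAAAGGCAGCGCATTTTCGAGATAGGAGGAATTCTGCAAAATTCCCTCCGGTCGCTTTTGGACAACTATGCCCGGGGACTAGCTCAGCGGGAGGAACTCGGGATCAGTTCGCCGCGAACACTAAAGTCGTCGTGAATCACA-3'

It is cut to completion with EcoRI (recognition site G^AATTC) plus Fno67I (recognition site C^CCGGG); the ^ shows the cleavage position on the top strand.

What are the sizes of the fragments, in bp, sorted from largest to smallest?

117, 70, 42 bp

The EcoRI site (GAATTC) starts at position 117.
EcoRI cuts after the first base of each site, so after position 117.
The Fno67I site (CCCGGG) starts at position 159.
Fno67I cuts after the first base of each site, so after position 159.
Combined cut positions: 117, 159.
Linear molecule, 2 cuts → 3 fragments:
  1–117 → 117 bp
  118–159 → 42 bp
  160–229 → 70 bp
Sorted largest to smallest: 117, 70, 42 bp.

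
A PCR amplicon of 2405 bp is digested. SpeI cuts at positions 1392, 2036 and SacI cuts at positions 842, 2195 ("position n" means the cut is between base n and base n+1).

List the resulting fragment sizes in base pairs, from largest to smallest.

Combined cut positions (sorted): 842, 1392, 2036, 2195.
Linear molecule, 4 cuts → 5 fragments:
  842 − 0 = 842 bp
  1392 − 842 = 550 bp
  2036 − 1392 = 644 bp
  2195 − 2036 = 159 bp
  2405 − 2195 = 210 bp
Sorted largest to smallest: 842, 644, 550, 210, 159 bp.

842, 644, 550, 210, 159 bp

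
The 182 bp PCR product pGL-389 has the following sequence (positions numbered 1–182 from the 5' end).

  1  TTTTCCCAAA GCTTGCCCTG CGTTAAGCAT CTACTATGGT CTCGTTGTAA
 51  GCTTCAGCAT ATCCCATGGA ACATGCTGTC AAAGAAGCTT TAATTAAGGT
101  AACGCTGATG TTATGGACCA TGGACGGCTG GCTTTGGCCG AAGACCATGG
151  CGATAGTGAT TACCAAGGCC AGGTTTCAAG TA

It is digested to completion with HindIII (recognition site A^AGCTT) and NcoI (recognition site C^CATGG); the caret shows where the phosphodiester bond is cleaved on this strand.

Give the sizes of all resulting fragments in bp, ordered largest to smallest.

40, 37, 33, 27, 21, 15, 9 bp

HindIII sites (AAGCTT) start at positions 9, 49, 85.
HindIII cuts after the first base of each site, so after positions 9, 49, 85.
NcoI sites (CCATGG) start at positions 64, 118, 145.
NcoI cuts after the first base of each site, so after positions 64, 118, 145.
Combined cut positions: 9, 49, 64, 85, 118, 145.
Linear molecule, 6 cuts → 7 fragments:
  1–9 → 9 bp
  10–49 → 40 bp
  50–64 → 15 bp
  65–85 → 21 bp
  86–118 → 33 bp
  119–145 → 27 bp
  146–182 → 37 bp
Sorted largest to smallest: 40, 37, 33, 27, 21, 15, 9 bp.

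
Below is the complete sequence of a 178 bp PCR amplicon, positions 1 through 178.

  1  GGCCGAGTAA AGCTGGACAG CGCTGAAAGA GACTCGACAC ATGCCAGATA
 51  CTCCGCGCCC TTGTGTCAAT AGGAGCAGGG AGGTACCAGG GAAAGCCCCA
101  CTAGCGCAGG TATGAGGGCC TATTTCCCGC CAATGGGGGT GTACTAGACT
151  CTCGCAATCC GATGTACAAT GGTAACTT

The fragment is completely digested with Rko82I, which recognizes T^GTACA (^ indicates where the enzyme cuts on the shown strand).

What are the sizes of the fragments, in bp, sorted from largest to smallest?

The Rko82I site (TGTACA) starts at position 163.
Rko82I cuts after the first base of each site, so after position 163.
Linear molecule, 1 cut → 2 fragments:
  1–163 → 163 bp
  164–178 → 15 bp
Sorted largest to smallest: 163, 15 bp.

163, 15 bp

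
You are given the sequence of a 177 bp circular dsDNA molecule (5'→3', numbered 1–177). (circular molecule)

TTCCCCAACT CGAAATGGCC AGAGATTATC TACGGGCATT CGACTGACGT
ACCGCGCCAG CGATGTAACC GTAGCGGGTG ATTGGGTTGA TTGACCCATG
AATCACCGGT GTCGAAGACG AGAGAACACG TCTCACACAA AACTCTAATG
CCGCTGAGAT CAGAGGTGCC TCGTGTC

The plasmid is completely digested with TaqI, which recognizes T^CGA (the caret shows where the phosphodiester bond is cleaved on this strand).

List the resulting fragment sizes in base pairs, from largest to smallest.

75, 72, 30 bp

TaqI sites (TCGA) start at positions 10, 40, 112.
TaqI cuts after the first base of each site, so after positions 10, 40, 112.
Circular molecule, 3 cuts → 3 fragments:
  11–40 → 30 bp
  41–112 → 72 bp
  113–177 then 1–10 → 65 + 10 = 75 bp
Sorted largest to smallest: 75, 72, 30 bp.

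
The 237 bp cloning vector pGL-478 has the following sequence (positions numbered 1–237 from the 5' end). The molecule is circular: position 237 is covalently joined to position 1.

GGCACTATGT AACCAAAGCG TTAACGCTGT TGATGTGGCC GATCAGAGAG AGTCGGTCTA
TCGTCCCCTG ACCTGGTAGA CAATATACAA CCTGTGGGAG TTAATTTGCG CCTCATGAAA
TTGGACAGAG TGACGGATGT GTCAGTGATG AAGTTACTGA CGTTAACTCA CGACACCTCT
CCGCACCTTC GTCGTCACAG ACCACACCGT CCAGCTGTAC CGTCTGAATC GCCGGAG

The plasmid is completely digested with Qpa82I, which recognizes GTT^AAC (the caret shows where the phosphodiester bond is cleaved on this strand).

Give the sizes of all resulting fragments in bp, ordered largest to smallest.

Qpa82I sites (GTTAAC) start at positions 20, 162.
Qpa82I cuts after base 3 of each site, so after positions 22, 164.
Circular molecule, 2 cuts → 2 fragments:
  23–164 → 142 bp
  165–237 then 1–22 → 73 + 22 = 95 bp
Sorted largest to smallest: 142, 95 bp.

142, 95 bp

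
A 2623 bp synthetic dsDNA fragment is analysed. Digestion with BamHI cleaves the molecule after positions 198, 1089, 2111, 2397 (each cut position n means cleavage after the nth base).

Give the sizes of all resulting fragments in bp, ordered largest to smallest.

Linear molecule, 4 cuts → 5 fragments:
  198 − 0 = 198 bp
  1089 − 198 = 891 bp
  2111 − 1089 = 1022 bp
  2397 − 2111 = 286 bp
  2623 − 2397 = 226 bp
Sorted largest to smallest: 1022, 891, 286, 226, 198 bp.

1022, 891, 286, 226, 198 bp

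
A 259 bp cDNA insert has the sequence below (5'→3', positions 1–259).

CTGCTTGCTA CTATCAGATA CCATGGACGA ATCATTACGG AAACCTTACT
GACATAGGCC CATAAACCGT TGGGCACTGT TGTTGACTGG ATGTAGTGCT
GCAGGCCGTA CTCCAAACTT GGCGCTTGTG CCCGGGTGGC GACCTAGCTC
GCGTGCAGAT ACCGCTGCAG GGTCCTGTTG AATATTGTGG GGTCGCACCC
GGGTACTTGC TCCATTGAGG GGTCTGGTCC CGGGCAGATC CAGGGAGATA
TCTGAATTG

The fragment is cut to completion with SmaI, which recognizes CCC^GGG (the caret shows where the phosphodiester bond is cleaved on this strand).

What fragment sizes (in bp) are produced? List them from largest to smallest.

SmaI sites (CCCGGG) start at positions 131, 198, 229.
SmaI cuts after base 3 of each site, so after positions 133, 200, 231.
Linear molecule, 3 cuts → 4 fragments:
  1–133 → 133 bp
  134–200 → 67 bp
  201–231 → 31 bp
  232–259 → 28 bp
Sorted largest to smallest: 133, 67, 31, 28 bp.

133, 67, 31, 28 bp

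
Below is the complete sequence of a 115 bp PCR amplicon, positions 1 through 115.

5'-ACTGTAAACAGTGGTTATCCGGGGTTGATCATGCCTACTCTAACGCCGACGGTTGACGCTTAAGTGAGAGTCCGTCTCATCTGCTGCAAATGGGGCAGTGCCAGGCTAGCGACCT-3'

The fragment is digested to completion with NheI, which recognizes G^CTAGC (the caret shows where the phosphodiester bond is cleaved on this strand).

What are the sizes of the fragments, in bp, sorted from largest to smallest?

105, 10 bp

The NheI site (GCTAGC) starts at position 105.
NheI cuts after the first base of each site, so after position 105.
Linear molecule, 1 cut → 2 fragments:
  1–105 → 105 bp
  106–115 → 10 bp
Sorted largest to smallest: 105, 10 bp.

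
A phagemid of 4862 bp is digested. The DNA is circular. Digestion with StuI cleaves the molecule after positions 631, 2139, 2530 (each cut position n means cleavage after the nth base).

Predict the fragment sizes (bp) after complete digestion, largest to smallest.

Circular molecule, 3 cuts → 3 fragments:
  2139 − 631 = 1508 bp
  2530 − 2139 = 391 bp
  wrap: 4862 − 2530 + 631 = 2963 bp
Sorted largest to smallest: 2963, 1508, 391 bp.

2963, 1508, 391 bp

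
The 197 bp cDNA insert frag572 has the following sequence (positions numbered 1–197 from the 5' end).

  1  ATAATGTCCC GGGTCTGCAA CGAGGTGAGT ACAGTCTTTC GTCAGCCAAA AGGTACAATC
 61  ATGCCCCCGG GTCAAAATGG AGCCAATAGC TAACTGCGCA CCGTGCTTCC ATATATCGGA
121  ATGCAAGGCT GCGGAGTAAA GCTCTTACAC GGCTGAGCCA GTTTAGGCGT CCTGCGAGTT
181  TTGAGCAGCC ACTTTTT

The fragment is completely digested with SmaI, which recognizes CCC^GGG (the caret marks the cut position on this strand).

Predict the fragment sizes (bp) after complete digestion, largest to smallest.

SmaI sites (CCCGGG) start at positions 8, 66.
SmaI cuts after base 3 of each site, so after positions 10, 68.
Linear molecule, 2 cuts → 3 fragments:
  1–10 → 10 bp
  11–68 → 58 bp
  69–197 → 129 bp
Sorted largest to smallest: 129, 58, 10 bp.

129, 58, 10 bp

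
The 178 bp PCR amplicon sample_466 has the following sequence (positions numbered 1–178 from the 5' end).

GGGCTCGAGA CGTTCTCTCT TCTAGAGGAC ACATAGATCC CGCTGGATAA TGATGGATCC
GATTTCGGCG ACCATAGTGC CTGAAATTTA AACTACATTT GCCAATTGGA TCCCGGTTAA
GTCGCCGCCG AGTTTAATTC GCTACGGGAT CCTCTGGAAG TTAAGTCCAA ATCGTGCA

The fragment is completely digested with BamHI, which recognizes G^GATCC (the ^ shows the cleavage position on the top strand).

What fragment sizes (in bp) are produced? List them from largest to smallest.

55, 53, 39, 31 bp

BamHI sites (GGATCC) start at positions 55, 108, 147.
BamHI cuts after the first base of each site, so after positions 55, 108, 147.
Linear molecule, 3 cuts → 4 fragments:
  1–55 → 55 bp
  56–108 → 53 bp
  109–147 → 39 bp
  148–178 → 31 bp
Sorted largest to smallest: 55, 53, 39, 31 bp.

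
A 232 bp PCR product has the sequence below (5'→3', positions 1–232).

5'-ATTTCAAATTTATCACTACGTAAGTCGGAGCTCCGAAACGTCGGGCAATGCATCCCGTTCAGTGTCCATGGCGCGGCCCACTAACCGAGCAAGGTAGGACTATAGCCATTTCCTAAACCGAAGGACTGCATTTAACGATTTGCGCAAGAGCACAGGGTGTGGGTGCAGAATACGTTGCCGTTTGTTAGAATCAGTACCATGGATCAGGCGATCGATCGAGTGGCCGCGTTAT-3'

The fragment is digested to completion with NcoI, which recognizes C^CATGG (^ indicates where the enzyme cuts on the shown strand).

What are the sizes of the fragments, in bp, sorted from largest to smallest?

NcoI sites (CCATGG) start at positions 66, 197.
NcoI cuts after the first base of each site, so after positions 66, 197.
Linear molecule, 2 cuts → 3 fragments:
  1–66 → 66 bp
  67–197 → 131 bp
  198–232 → 35 bp
Sorted largest to smallest: 131, 66, 35 bp.

131, 66, 35 bp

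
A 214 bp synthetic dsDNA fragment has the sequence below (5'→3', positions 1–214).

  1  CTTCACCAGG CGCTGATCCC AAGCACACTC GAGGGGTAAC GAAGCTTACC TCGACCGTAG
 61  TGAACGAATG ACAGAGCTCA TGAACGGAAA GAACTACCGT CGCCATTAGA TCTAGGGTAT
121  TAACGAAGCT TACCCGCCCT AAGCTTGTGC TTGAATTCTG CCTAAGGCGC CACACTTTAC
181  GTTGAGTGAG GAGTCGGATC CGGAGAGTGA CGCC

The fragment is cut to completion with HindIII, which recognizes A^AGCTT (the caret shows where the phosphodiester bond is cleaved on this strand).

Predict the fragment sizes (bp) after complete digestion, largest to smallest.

HindIII sites (AAGCTT) start at positions 42, 126, 141.
HindIII cuts after the first base of each site, so after positions 42, 126, 141.
Linear molecule, 3 cuts → 4 fragments:
  1–42 → 42 bp
  43–126 → 84 bp
  127–141 → 15 bp
  142–214 → 73 bp
Sorted largest to smallest: 84, 73, 42, 15 bp.

84, 73, 42, 15 bp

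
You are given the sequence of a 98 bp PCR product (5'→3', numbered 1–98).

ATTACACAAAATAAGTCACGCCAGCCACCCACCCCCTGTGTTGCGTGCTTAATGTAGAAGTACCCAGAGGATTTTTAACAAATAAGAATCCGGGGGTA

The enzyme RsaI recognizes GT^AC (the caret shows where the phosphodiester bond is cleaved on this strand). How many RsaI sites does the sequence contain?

1

GTAC occurs starting at position 60.
RsaI cuts at 1 site.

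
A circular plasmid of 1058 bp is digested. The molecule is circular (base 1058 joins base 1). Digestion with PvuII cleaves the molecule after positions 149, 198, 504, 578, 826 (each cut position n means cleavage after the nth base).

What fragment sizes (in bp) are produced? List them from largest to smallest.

381, 306, 248, 74, 49 bp

Circular molecule, 5 cuts → 5 fragments:
  198 − 149 = 49 bp
  504 − 198 = 306 bp
  578 − 504 = 74 bp
  826 − 578 = 248 bp
  wrap: 1058 − 826 + 149 = 381 bp
Sorted largest to smallest: 381, 306, 248, 74, 49 bp.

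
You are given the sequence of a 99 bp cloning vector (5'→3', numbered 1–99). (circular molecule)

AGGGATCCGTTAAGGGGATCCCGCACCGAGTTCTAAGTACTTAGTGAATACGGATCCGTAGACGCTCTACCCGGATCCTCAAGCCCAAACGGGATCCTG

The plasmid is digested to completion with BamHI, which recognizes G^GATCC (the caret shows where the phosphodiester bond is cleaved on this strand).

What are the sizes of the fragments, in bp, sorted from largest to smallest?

BamHI sites (GGATCC) start at positions 3, 16, 52, 73, 92.
BamHI cuts after the first base of each site, so after positions 3, 16, 52, 73, 92.
Circular molecule, 5 cuts → 5 fragments:
  4–16 → 13 bp
  17–52 → 36 bp
  53–73 → 21 bp
  74–92 → 19 bp
  93–99 then 1–3 → 7 + 3 = 10 bp
Sorted largest to smallest: 36, 21, 19, 13, 10 bp.

36, 21, 19, 13, 10 bp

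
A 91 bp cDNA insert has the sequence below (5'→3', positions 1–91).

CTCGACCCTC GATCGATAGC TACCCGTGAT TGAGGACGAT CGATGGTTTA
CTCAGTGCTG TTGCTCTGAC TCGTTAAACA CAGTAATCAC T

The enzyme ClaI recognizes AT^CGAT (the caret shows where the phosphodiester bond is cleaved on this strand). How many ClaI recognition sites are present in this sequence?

2

ATCGAT occurs starting at positions 12, 39.
ClaI cuts at 2 sites.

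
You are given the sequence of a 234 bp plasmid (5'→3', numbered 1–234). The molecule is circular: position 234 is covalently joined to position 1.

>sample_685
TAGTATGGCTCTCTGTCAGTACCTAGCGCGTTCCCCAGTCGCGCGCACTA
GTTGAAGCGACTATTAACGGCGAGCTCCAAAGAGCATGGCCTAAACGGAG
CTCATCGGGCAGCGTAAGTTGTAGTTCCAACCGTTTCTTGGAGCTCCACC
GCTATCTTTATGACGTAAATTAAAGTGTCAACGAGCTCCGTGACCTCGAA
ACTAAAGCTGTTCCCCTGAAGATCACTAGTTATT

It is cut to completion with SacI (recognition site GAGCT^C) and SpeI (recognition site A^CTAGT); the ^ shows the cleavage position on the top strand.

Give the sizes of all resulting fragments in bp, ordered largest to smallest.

SacI sites (GAGCTC) start at positions 72, 98, 141, 183.
SacI cuts after base 5 of each site (before the last base), so after positions 76, 102, 145, 187.
SpeI sites (ACTAGT) start at positions 47, 225.
SpeI cuts after the first base of each site, so after positions 47, 225.
Combined cut positions: 47, 76, 102, 145, 187, 225.
Circular molecule, 6 cuts → 6 fragments:
  48–76 → 29 bp
  77–102 → 26 bp
  103–145 → 43 bp
  146–187 → 42 bp
  188–225 → 38 bp
  226–234 then 1–47 → 9 + 47 = 56 bp
Sorted largest to smallest: 56, 43, 42, 38, 29, 26 bp.

56, 43, 42, 38, 29, 26 bp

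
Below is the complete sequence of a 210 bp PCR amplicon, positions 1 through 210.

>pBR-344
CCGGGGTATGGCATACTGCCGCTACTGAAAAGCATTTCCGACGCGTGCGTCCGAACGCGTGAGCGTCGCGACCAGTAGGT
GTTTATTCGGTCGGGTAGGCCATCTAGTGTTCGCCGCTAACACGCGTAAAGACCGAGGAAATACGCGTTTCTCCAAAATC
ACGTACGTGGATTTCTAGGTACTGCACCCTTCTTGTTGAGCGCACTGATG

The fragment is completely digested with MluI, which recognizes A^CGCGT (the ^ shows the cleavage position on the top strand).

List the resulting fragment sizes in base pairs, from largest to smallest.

MluI sites (ACGCGT) start at positions 41, 55, 122, 143.
MluI cuts after the first base of each site, so after positions 41, 55, 122, 143.
Linear molecule, 4 cuts → 5 fragments:
  1–41 → 41 bp
  42–55 → 14 bp
  56–122 → 67 bp
  123–143 → 21 bp
  144–210 → 67 bp
Sorted largest to smallest: 67, 67, 41, 21, 14 bp.

67, 67, 41, 21, 14 bp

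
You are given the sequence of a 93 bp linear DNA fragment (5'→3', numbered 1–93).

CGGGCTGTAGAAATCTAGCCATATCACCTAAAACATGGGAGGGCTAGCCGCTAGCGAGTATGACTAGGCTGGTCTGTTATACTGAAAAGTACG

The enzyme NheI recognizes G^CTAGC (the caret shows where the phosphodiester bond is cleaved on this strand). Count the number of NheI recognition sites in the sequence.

GCTAGC occurs starting at positions 43, 50.
NheI cuts at 2 sites.

2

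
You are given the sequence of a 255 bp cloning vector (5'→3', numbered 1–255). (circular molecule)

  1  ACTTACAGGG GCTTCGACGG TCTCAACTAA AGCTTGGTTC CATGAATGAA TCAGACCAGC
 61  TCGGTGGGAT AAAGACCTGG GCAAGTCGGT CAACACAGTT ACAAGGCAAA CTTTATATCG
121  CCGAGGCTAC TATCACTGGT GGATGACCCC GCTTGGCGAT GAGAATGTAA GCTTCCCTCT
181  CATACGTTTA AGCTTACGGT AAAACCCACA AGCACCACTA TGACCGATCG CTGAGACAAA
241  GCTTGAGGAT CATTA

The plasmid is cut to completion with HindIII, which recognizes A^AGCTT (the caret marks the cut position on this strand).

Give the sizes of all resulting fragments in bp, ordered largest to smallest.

HindIII sites (AAGCTT) start at positions 30, 169, 190, 239.
HindIII cuts after the first base of each site, so after positions 30, 169, 190, 239.
Circular molecule, 4 cuts → 4 fragments:
  31–169 → 139 bp
  170–190 → 21 bp
  191–239 → 49 bp
  240–255 then 1–30 → 16 + 30 = 46 bp
Sorted largest to smallest: 139, 49, 46, 21 bp.

139, 49, 46, 21 bp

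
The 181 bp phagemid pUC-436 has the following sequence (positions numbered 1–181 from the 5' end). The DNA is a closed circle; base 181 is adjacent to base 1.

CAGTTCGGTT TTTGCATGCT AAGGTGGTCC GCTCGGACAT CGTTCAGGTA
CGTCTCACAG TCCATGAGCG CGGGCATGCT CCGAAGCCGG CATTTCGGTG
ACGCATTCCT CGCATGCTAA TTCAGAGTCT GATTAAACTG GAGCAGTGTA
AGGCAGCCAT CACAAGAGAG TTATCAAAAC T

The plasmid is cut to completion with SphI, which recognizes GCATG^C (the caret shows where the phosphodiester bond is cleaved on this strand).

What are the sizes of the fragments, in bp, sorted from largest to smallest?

83, 60, 38 bp

SphI sites (GCATGC) start at positions 14, 74, 112.
SphI cuts after base 5 of each site (before the last base), so after positions 18, 78, 116.
Circular molecule, 3 cuts → 3 fragments:
  19–78 → 60 bp
  79–116 → 38 bp
  117–181 then 1–18 → 65 + 18 = 83 bp
Sorted largest to smallest: 83, 60, 38 bp.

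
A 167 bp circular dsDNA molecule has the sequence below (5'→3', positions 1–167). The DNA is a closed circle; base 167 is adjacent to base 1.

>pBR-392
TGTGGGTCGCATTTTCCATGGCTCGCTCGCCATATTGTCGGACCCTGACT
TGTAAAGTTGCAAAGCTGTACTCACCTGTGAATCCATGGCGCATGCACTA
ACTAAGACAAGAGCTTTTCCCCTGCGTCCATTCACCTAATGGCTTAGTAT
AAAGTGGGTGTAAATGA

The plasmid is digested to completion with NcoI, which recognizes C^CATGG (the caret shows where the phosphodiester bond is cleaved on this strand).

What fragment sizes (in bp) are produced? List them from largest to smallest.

99, 68 bp

NcoI sites (CCATGG) start at positions 16, 84.
NcoI cuts after the first base of each site, so after positions 16, 84.
Circular molecule, 2 cuts → 2 fragments:
  17–84 → 68 bp
  85–167 then 1–16 → 83 + 16 = 99 bp
Sorted largest to smallest: 99, 68 bp.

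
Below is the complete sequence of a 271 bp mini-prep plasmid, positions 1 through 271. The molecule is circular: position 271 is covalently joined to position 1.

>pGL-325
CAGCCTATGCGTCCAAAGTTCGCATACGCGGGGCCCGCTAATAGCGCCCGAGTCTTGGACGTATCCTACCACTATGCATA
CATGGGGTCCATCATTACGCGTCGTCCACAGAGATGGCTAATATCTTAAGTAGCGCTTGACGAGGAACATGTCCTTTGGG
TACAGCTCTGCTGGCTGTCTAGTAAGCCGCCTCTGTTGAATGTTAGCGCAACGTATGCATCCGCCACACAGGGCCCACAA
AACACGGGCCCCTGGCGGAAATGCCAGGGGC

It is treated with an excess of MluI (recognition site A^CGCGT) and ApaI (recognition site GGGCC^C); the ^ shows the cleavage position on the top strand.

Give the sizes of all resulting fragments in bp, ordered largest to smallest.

The MluI site (ACGCGT) starts at position 97.
MluI cuts after the first base of each site, so after position 97.
ApaI sites (GGGCCC) start at positions 31, 231, 246.
ApaI cuts after base 5 of each site (before the last base), so after positions 35, 235, 250.
Combined cut positions: 35, 97, 235, 250.
Circular molecule, 4 cuts → 4 fragments:
  36–97 → 62 bp
  98–235 → 138 bp
  236–250 → 15 bp
  251–271 then 1–35 → 21 + 35 = 56 bp
Sorted largest to smallest: 138, 62, 56, 15 bp.

138, 62, 56, 15 bp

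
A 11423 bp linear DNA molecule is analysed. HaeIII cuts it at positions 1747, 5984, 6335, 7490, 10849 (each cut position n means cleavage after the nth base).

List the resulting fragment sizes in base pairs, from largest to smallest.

Linear molecule, 5 cuts → 6 fragments:
  1747 − 0 = 1747 bp
  5984 − 1747 = 4237 bp
  6335 − 5984 = 351 bp
  7490 − 6335 = 1155 bp
  10849 − 7490 = 3359 bp
  11423 − 10849 = 574 bp
Sorted largest to smallest: 4237, 3359, 1747, 1155, 574, 351 bp.

4237, 3359, 1747, 1155, 574, 351 bp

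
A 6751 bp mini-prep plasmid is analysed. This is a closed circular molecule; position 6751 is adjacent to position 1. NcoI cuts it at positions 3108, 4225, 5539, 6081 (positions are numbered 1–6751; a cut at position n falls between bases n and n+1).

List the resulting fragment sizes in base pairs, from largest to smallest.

Circular molecule, 4 cuts → 4 fragments:
  4225 − 3108 = 1117 bp
  5539 − 4225 = 1314 bp
  6081 − 5539 = 542 bp
  wrap: 6751 − 6081 + 3108 = 3778 bp
Sorted largest to smallest: 3778, 1314, 1117, 542 bp.

3778, 1314, 1117, 542 bp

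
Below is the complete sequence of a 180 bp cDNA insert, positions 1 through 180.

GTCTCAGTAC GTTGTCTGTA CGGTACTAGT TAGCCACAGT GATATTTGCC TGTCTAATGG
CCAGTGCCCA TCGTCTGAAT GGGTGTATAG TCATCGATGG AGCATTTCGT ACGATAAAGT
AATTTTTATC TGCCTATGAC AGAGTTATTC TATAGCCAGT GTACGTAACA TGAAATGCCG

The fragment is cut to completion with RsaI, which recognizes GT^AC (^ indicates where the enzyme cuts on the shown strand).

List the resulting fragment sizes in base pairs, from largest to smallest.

RsaI sites (GTAC) start at positions 7, 18, 23, 109, 161.
RsaI cuts after base 2 of each site, so after positions 8, 19, 24, 110, 162.
Linear molecule, 5 cuts → 6 fragments:
  1–8 → 8 bp
  9–19 → 11 bp
  20–24 → 5 bp
  25–110 → 86 bp
  111–162 → 52 bp
  163–180 → 18 bp
Sorted largest to smallest: 86, 52, 18, 11, 8, 5 bp.

86, 52, 18, 11, 8, 5 bp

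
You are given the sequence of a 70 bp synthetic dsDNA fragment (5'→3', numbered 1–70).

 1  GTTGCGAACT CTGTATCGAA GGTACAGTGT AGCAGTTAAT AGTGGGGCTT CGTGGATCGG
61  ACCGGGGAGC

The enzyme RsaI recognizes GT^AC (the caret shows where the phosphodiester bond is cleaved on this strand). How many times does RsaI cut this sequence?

1

GTAC occurs starting at position 22.
RsaI cuts at 1 site.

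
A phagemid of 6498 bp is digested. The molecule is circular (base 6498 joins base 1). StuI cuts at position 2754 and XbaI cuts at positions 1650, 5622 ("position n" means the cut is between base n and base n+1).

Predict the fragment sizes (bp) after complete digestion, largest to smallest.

2868, 2526, 1104 bp

Combined cut positions (sorted): 1650, 2754, 5622.
Circular molecule, 3 cuts → 3 fragments:
  2754 − 1650 = 1104 bp
  5622 − 2754 = 2868 bp
  wrap: 6498 − 5622 + 1650 = 2526 bp
Sorted largest to smallest: 2868, 2526, 1104 bp.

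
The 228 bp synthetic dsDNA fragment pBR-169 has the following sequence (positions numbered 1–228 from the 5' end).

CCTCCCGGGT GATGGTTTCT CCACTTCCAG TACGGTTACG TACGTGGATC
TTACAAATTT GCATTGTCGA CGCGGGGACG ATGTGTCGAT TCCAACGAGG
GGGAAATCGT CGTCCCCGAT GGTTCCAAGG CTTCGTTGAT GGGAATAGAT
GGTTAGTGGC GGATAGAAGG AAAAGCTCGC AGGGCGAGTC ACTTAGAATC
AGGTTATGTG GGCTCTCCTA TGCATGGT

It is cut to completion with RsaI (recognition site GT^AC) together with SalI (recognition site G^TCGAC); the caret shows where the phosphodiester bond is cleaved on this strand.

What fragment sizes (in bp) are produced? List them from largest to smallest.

RsaI sites (GTAC) start at positions 30, 40.
RsaI cuts after base 2 of each site, so after positions 31, 41.
The SalI site (GTCGAC) starts at position 66.
SalI cuts after the first base of each site, so after position 66.
Combined cut positions: 31, 41, 66.
Linear molecule, 3 cuts → 4 fragments:
  1–31 → 31 bp
  32–41 → 10 bp
  42–66 → 25 bp
  67–228 → 162 bp
Sorted largest to smallest: 162, 31, 25, 10 bp.

162, 31, 25, 10 bp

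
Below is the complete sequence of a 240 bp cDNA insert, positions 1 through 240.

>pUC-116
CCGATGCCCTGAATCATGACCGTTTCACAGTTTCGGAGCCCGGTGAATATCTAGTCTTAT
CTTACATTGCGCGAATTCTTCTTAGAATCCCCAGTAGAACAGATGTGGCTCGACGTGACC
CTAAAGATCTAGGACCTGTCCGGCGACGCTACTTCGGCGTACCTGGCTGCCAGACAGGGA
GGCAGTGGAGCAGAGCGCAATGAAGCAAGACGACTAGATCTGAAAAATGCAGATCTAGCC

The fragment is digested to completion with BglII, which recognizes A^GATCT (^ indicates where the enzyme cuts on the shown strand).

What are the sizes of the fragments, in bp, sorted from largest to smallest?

BglII sites (AGATCT) start at positions 125, 216, 231.
BglII cuts after the first base of each site, so after positions 125, 216, 231.
Linear molecule, 3 cuts → 4 fragments:
  1–125 → 125 bp
  126–216 → 91 bp
  217–231 → 15 bp
  232–240 → 9 bp
Sorted largest to smallest: 125, 91, 15, 9 bp.

125, 91, 15, 9 bp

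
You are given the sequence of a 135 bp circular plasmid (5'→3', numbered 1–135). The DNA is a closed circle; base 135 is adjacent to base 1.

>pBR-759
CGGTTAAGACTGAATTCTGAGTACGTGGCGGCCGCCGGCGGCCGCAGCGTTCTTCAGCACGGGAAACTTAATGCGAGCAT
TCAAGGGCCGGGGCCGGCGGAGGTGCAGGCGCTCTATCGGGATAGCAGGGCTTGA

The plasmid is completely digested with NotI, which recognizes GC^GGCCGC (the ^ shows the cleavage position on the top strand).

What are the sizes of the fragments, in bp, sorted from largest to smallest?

NotI sites (GCGGCCGC) start at positions 28, 38.
NotI cuts after base 2 of each site, so after positions 29, 39.
Circular molecule, 2 cuts → 2 fragments:
  30–39 → 10 bp
  40–135 then 1–29 → 96 + 29 = 125 bp
Sorted largest to smallest: 125, 10 bp.

125, 10 bp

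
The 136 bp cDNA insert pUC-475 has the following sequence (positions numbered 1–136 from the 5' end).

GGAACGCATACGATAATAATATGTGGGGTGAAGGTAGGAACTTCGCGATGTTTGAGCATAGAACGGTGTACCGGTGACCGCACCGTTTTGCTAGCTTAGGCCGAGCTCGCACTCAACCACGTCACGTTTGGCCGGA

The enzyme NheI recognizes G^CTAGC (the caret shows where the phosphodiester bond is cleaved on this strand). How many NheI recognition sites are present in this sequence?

GCTAGC occurs starting at position 90.
NheI cuts at 1 site.

1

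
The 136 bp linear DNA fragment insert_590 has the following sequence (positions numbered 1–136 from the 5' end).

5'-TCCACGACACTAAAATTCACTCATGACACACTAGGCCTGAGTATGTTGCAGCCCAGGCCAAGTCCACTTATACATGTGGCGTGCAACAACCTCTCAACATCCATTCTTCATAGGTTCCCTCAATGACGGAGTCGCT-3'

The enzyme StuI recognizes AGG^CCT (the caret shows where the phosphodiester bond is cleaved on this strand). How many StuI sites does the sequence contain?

1

AGGCCT occurs starting at position 33.
StuI cuts at 1 site.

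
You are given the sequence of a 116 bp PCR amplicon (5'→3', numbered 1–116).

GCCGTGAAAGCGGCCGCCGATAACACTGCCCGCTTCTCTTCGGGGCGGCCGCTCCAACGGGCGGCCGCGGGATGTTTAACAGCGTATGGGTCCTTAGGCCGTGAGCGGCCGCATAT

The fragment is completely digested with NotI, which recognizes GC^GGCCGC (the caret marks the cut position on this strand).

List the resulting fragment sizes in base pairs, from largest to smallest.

44, 35, 16, 11, 10 bp

NotI sites (GCGGCCGC) start at positions 10, 45, 61, 105.
NotI cuts after base 2 of each site, so after positions 11, 46, 62, 106.
Linear molecule, 4 cuts → 5 fragments:
  1–11 → 11 bp
  12–46 → 35 bp
  47–62 → 16 bp
  63–106 → 44 bp
  107–116 → 10 bp
Sorted largest to smallest: 44, 35, 16, 11, 10 bp.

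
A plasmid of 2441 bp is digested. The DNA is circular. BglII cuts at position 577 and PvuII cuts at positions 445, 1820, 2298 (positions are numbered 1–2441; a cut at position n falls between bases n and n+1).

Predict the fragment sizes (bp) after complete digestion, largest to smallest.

Combined cut positions (sorted): 445, 577, 1820, 2298.
Circular molecule, 4 cuts → 4 fragments:
  577 − 445 = 132 bp
  1820 − 577 = 1243 bp
  2298 − 1820 = 478 bp
  wrap: 2441 − 2298 + 445 = 588 bp
Sorted largest to smallest: 1243, 588, 478, 132 bp.

1243, 588, 478, 132 bp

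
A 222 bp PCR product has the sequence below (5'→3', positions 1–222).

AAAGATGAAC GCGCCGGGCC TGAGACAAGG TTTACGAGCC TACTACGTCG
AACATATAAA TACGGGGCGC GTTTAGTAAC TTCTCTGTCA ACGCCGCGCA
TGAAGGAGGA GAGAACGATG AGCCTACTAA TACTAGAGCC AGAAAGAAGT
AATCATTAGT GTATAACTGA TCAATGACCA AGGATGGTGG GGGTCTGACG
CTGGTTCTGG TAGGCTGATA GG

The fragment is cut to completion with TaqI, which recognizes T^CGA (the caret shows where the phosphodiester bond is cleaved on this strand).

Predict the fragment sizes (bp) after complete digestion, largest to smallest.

174, 48 bp

The TaqI site (TCGA) starts at position 48.
TaqI cuts after the first base of each site, so after position 48.
Linear molecule, 1 cut → 2 fragments:
  1–48 → 48 bp
  49–222 → 174 bp
Sorted largest to smallest: 174, 48 bp.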